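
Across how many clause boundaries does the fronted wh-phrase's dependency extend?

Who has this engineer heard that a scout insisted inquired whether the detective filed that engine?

"who" is extracted from the subject of "inquired".
Boundaries crossed, outermost first: [that], [Ø] — 2 in total.

2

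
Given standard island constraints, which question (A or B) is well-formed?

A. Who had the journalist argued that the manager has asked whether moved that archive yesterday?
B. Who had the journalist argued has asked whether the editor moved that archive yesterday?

In A, the wh-phrase is extracted from inside a wh-island (introduced by "whether"), which blocks movement.
In B, the extraction path crosses only that-complement boundaries, which are transparent.
So B is grammatical.

B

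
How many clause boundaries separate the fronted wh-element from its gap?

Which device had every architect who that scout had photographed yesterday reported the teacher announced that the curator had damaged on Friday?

"which device" is extracted from the object of "damaged".
Boundaries crossed, outermost first: [Ø], [that] — 2 in total.

2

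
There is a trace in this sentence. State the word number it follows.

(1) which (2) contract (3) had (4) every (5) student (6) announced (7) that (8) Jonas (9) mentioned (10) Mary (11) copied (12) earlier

The displaced element is "which contract" (word 2).
It is linked across 2 clause boundaries (that → Ø).
It functions as the direct object of "copied", so the gap sits immediately after word 11 ("copied").
Base order: Every student had announced that Jonas mentioned Mary copied which contract earlier.

11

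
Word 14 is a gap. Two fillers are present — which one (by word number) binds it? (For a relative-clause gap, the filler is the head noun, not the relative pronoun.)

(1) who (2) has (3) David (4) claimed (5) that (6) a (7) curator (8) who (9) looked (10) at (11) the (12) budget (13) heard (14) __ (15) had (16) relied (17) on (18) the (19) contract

1

The marked gap is the subject of "relied".
Its filler is the fronted wh-phrase "who", at word 1.
(The other dependency links word 7 to a gap after word 8.)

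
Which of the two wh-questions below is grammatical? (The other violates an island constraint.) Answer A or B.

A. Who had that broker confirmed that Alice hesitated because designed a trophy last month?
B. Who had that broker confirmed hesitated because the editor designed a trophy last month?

In A, the wh-phrase is extracted from inside an adjunct island (introduced by "because"), which blocks movement.
In B, the extraction path crosses only that-complement boundaries, which are transparent.
So B is grammatical.

B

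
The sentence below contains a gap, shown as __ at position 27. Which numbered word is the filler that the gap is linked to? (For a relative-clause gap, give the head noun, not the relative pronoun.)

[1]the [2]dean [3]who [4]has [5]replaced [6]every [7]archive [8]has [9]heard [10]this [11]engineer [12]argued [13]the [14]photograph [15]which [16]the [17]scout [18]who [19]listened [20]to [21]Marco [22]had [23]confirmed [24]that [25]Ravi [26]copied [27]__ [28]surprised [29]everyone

The gap at 27 is the object of "copied", inside a relative clause.
The relative pronoun is "which" (word 15); it is bound by the head noun immediately before it.
Its filler is the head noun "photograph", at word 14.

14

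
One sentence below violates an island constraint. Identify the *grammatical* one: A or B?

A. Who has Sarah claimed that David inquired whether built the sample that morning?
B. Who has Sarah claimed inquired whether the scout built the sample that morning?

B

In A, the wh-phrase is extracted from inside a wh-island (introduced by "whether"), which blocks movement.
In B, the extraction path crosses only that-complement boundaries, which are transparent.
So B is grammatical.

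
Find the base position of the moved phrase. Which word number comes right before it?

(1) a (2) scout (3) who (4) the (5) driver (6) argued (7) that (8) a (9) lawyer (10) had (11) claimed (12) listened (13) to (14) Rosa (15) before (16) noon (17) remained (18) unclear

The displaced element is "a scout" (word 2).
It is linked across 2 clause boundaries (that → Ø).
It functions as the subject of "listened", so the gap sits immediately after word 11 ("claimed").
Base order: The driver argued that a lawyer had claimed that a scout listened to Rosa before noon.

11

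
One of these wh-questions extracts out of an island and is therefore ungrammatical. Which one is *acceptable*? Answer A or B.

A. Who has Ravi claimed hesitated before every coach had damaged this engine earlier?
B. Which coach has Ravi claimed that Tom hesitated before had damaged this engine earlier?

A

In B, the wh-phrase is extracted from inside an adjunct island (introduced by "before"), which blocks movement.
In A, the extraction path crosses only that-complement boundaries, which are transparent.
So A is grammatical.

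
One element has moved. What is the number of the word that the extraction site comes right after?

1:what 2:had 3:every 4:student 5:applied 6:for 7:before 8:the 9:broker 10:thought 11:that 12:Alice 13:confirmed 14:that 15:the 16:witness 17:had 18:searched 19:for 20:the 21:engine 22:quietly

6

The displaced element is "what" (word 1).
It functions as the object of the preposition "for" of "applied", so the gap sits immediately after word 6 ("for").
Base order: Every student had applied for what before the broker thought that Alice confirmed that the witness had searched for the engine quietly.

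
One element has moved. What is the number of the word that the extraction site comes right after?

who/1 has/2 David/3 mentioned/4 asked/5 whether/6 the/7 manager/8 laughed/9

The displaced element is "who" (word 1).
It is linked across 1 clause boundary (Ø).
It functions as the subject of "asked", so the gap sits immediately after word 4 ("mentioned").
Base order: David has mentioned that who asked whether the manager laughed.

4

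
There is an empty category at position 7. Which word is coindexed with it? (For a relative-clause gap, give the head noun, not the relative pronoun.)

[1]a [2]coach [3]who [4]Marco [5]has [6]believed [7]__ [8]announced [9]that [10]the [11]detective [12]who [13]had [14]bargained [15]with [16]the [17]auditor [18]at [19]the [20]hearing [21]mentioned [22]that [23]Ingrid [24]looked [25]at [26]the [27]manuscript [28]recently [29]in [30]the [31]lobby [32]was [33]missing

2

The gap at 7 is the subject of "announced", inside a relative clause.
The relative pronoun is "who" (word 3); it is bound by the head noun immediately before it.
Its filler is the head noun "coach", at word 2.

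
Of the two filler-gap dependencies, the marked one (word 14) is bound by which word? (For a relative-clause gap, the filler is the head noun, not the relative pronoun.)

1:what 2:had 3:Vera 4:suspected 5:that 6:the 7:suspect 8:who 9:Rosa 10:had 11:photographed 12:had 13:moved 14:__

1

The marked gap is the direct object of "moved".
Its filler is the fronted wh-phrase "what", at word 1.
(The other dependency links word 7 to a gap after word 11.)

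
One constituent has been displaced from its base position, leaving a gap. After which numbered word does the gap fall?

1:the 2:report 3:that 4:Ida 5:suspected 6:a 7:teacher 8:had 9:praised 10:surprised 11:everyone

The displaced element is "the report" (word 2).
It is linked across 1 clause boundary (Ø).
It functions as the direct object of "praised", so the gap sits immediately after word 9 ("praised").
Base order: Ida suspected a teacher had praised the report.

9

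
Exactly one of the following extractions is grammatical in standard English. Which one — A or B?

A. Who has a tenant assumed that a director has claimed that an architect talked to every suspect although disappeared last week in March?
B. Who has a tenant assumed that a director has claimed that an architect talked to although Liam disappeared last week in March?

In A, the wh-phrase is extracted from inside an adjunct island (introduced by "although"), which blocks movement.
In B, the extraction path crosses only that-complement boundaries, which are transparent.
So B is grammatical.

B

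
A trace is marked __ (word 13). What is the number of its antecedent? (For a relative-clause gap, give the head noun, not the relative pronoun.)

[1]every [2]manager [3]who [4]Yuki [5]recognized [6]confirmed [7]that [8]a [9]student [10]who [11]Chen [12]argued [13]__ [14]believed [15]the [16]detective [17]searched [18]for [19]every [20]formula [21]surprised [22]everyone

9

The gap at 13 is the subject of "believed", inside a relative clause.
The relative pronoun is "who" (word 10); it is bound by the head noun immediately before it.
Its filler is the head noun "student", at word 9.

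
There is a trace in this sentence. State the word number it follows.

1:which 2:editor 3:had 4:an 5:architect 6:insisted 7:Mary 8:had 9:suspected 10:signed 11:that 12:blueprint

9

The displaced element is "which editor" (word 2).
It is linked across 2 clause boundaries (Ø → Ø).
It functions as the subject of "signed", so the gap sits immediately after word 9 ("suspected").
Base order: An architect had insisted Mary had suspected that which editor signed that blueprint.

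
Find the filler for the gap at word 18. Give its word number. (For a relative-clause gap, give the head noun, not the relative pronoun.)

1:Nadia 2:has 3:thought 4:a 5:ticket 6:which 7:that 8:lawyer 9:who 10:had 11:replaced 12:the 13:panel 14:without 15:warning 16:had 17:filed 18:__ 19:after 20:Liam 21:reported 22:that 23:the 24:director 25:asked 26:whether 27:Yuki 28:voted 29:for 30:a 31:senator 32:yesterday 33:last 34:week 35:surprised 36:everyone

5

The gap at 18 is the object of "filed", inside a relative clause.
The relative pronoun is "which" (word 6); it is bound by the head noun immediately before it.
Its filler is the head noun "ticket", at word 5.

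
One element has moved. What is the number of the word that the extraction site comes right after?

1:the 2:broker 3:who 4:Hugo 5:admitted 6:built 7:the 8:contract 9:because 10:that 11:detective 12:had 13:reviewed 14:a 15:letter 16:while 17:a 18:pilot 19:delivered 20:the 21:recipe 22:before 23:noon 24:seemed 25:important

5

The displaced element is "the broker" (word 2).
It is linked across 1 clause boundary (Ø).
It functions as the subject of "built", so the gap sits immediately after word 5 ("admitted").
Base order: Hugo admitted the broker built the contract because that detective had reviewed a letter while a pilot delivered the recipe before noon.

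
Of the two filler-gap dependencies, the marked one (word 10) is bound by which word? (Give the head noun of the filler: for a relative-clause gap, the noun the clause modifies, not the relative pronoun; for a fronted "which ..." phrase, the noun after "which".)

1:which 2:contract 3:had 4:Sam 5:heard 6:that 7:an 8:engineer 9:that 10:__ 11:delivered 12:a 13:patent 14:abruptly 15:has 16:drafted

The marked gap is inside the relative clause, the subject of "delivered".
Its filler is the head noun "engineer" (via "that"), at word 8.
(The other dependency links word 2 to a gap after word 16.)

8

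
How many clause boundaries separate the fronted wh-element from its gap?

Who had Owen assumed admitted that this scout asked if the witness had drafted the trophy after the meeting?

"who" is extracted from the subject of "admitted".
Boundaries crossed, outermost first: [Ø] — 1 in total.

1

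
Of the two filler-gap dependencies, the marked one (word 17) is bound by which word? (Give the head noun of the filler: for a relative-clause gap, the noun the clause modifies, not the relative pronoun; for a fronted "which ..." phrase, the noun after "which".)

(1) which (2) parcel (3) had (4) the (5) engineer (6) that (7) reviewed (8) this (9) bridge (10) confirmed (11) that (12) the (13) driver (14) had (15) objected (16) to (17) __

The marked gap is the object of the preposition "to" of "objected".
Its filler is the fronted wh-phrase "which parcel", at word 2.
(The other dependency links word 5 to a gap after word 6.)

2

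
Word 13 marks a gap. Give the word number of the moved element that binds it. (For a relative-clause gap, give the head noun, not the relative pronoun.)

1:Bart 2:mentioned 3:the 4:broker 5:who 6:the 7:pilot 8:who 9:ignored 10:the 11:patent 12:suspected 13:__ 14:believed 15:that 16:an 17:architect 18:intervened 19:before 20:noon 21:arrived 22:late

The gap at 13 is the subject of "believed", inside a relative clause.
The relative pronoun is "who" (word 5); it is bound by the head noun immediately before it.
Its filler is the head noun "broker", at word 4.

4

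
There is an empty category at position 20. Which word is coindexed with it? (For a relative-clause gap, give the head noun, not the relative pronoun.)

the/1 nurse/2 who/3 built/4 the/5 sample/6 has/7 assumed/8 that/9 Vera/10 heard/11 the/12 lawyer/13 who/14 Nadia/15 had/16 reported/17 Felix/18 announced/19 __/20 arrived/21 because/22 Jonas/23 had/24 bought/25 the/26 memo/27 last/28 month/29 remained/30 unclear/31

13

The gap at 20 is the subject of "arrived", inside a relative clause.
The relative pronoun is "who" (word 14); it is bound by the head noun immediately before it.
Its filler is the head noun "lawyer", at word 13.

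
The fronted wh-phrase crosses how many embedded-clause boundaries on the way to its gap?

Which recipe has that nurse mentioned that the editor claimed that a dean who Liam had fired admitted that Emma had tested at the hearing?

"which recipe" is extracted from the object of "tested".
Boundaries crossed, outermost first: [that], [that], [that] — 3 in total.

3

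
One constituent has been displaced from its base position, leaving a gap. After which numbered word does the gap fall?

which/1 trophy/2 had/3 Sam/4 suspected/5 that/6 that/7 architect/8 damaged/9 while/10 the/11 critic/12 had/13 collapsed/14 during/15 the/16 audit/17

9

The displaced element is "which trophy" (word 2).
It is linked across 1 clause boundary (that).
It functions as the direct object of "damaged", so the gap sits immediately after word 9 ("damaged").
Base order: Sam had suspected that that architect damaged which trophy while the critic had collapsed during the audit.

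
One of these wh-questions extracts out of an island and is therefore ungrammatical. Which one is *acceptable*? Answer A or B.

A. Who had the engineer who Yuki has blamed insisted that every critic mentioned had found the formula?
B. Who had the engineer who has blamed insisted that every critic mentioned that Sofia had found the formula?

In B, the wh-phrase is extracted from inside a complex-NP island (relative clause) (introduced by "who"), which blocks movement.
In A, the extraction path crosses only that-complement boundaries, which are transparent.
So A is grammatical.

A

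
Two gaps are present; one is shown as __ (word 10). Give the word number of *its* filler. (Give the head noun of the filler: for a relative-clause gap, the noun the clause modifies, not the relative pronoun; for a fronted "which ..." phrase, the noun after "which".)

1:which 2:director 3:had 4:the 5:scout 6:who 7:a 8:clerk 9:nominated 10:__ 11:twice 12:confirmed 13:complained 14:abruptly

The marked gap is inside the relative clause, the direct object of "nominated".
Its filler is the head noun "scout" (via "who"), at word 5.
(The other dependency links word 2 to a gap after word 12.)

5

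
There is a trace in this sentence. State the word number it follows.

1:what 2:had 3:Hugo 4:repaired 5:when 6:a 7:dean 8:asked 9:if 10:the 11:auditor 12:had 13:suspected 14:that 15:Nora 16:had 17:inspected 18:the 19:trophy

4

The displaced element is "what" (word 1).
It functions as the direct object of "repaired", so the gap sits immediately after word 4 ("repaired").
Base order: Hugo had repaired what when a dean asked if the auditor had suspected that Nora had inspected the trophy.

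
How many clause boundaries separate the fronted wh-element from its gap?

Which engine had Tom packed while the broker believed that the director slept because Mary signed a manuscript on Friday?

"which engine" originates inside the matrix clause — no clause boundary is crossed.

0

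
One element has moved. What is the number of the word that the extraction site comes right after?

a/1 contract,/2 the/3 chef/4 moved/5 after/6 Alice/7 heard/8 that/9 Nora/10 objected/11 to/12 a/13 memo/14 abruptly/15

The displaced element is "a contract" (word 2).
It functions as the direct object of "moved", so the gap sits immediately after word 5 ("moved").
Base order: The chef moved a contract after Alice heard that Nora objected to a memo abruptly.

5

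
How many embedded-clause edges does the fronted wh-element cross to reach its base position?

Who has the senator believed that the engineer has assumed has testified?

"who" is extracted from the subject of "testified".
Boundaries crossed, outermost first: [that], [Ø] — 2 in total.

2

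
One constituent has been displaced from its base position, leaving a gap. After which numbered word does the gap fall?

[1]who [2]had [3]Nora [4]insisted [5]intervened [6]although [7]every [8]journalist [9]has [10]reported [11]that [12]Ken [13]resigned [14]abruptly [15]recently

The displaced element is "who" (word 1).
It is linked across 1 clause boundary (Ø).
It functions as the subject of "intervened", so the gap sits immediately after word 4 ("insisted").
Base order: Nora had insisted that who intervened although every journalist has reported that Ken resigned abruptly recently.

4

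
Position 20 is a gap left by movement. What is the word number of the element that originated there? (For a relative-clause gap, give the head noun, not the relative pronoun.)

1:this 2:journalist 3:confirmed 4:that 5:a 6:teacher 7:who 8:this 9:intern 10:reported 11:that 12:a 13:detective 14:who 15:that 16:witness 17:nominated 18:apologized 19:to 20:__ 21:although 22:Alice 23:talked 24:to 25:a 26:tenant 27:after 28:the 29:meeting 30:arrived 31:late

6

The gap at 20 is the prepositional object of "apologized", inside a relative clause.
The relative pronoun is "who" (word 7); it is bound by the head noun immediately before it.
Its filler is the head noun "teacher", at word 6.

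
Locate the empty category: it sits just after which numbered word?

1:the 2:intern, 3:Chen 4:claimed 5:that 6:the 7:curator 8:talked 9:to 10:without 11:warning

9

The displaced element is "the intern" (word 2).
It is linked across 1 clause boundary (that).
It functions as the object of the preposition "to" of "talked", so the gap sits immediately after word 9 ("to").
Base order: Chen claimed that the curator talked to the intern without warning.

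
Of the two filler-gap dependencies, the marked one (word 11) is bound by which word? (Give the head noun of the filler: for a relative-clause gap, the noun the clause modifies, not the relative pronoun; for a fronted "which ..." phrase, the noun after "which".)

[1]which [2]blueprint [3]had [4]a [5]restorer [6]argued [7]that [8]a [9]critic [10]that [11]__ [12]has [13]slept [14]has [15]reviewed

The marked gap is inside the relative clause, the subject of "slept".
Its filler is the head noun "critic" (via "that"), at word 9.
(The other dependency links word 2 to a gap after word 15.)

9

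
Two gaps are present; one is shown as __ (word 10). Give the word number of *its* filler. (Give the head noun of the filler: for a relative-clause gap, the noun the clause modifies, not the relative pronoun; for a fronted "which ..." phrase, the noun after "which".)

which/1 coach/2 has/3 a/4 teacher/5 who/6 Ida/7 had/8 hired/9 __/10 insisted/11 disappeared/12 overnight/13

5

The marked gap is inside the relative clause, the direct object of "hired".
Its filler is the head noun "teacher" (via "who"), at word 5.
(The other dependency links word 2 to a gap after word 11.)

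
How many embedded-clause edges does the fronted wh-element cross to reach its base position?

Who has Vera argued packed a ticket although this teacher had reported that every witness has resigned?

1

"who" is extracted from the subject of "packed".
Boundaries crossed, outermost first: [Ø] — 1 in total.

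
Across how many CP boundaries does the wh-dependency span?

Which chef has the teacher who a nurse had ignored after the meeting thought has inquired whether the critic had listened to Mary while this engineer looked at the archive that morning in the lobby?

1

"which chef" is extracted from the subject of "inquired".
Boundaries crossed, outermost first: [Ø] — 1 in total.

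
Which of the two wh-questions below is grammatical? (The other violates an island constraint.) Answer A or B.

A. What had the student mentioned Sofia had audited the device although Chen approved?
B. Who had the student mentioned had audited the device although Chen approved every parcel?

In A, the wh-phrase is extracted from inside an adjunct island (introduced by "although"), which blocks movement.
In B, the extraction path crosses only that-complement boundaries, which are transparent.
So B is grammatical.

B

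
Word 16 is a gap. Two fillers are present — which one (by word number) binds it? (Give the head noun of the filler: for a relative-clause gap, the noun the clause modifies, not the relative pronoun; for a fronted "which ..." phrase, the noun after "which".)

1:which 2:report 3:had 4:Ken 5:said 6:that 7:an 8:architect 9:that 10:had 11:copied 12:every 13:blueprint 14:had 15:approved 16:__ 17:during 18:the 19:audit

The marked gap is the direct object of "approved".
Its filler is the fronted wh-phrase "which report", at word 2.
(The other dependency links word 8 to a gap after word 9.)

2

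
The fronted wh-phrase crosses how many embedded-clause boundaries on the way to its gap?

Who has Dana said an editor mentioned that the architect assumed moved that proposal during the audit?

3

"who" is extracted from the subject of "moved".
Boundaries crossed, outermost first: [Ø], [that], [Ø] — 3 in total.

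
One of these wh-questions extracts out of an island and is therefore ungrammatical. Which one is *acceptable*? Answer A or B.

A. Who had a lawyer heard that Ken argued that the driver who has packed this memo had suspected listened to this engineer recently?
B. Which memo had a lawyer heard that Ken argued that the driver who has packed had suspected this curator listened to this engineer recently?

A

In B, the wh-phrase is extracted from inside a complex-NP island (relative clause) (introduced by "who"), which blocks movement.
In A, the extraction path crosses only that-complement boundaries, which are transparent.
So A is grammatical.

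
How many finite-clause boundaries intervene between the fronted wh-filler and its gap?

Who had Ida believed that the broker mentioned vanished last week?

"who" is extracted from the subject of "vanished".
Boundaries crossed, outermost first: [that], [Ø] — 2 in total.

2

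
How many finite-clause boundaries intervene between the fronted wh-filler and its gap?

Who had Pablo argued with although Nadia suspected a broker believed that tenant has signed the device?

"who" originates inside the matrix clause — no clause boundary is crossed.

0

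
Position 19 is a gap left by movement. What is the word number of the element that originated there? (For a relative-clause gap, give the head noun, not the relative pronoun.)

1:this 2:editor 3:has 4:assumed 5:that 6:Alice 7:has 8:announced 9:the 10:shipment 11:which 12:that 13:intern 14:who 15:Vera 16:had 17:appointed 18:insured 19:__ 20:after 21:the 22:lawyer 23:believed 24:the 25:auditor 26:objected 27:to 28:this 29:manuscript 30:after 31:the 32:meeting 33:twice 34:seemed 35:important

10

The gap at 19 is the object of "insured", inside a relative clause.
The relative pronoun is "which" (word 11); it is bound by the head noun immediately before it.
Its filler is the head noun "shipment", at word 10.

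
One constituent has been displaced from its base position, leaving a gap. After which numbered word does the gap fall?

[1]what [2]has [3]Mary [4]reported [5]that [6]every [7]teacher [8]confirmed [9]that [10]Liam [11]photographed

The displaced element is "what" (word 1).
It is linked across 2 clause boundaries (that → that).
It functions as the direct object of "photographed", so the gap sits immediately after word 11 ("photographed").
Base order: Mary has reported that every teacher confirmed that Liam photographed what.

11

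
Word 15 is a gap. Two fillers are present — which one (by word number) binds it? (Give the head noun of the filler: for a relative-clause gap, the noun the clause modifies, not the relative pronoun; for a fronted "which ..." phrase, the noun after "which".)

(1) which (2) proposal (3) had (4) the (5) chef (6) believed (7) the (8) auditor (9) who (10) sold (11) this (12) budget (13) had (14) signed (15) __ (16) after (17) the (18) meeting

2

The marked gap is the direct object of "signed".
Its filler is the fronted wh-phrase "which proposal", at word 2.
(The other dependency links word 8 to a gap after word 9.)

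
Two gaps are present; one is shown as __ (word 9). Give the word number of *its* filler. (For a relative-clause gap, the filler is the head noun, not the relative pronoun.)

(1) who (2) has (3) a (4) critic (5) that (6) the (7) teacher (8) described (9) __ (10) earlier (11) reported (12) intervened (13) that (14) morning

4

The marked gap is inside the relative clause, the direct object of "described".
Its filler is the head noun "critic" (via "that"), at word 4.
(The other dependency links word 1 to a gap after word 11.)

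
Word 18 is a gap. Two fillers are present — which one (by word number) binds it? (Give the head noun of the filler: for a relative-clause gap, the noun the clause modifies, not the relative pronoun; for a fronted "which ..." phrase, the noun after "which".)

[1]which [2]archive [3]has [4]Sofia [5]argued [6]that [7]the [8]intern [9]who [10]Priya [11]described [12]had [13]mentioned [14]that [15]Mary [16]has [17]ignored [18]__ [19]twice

The marked gap is the direct object of "ignored".
Its filler is the fronted wh-phrase "which archive", at word 2.
(The other dependency links word 8 to a gap after word 11.)

2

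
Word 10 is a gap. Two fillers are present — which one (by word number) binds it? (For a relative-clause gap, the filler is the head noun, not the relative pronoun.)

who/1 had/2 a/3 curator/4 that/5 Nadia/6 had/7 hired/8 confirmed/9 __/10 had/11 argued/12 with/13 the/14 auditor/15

1

The marked gap is the subject of "argued".
Its filler is the fronted wh-phrase "who", at word 1.
(The other dependency links word 4 to a gap after word 8.)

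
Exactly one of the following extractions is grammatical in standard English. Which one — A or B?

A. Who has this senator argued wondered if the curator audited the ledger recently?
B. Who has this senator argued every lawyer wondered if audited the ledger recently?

In B, the wh-phrase is extracted from inside a wh-island (introduced by "if"), which blocks movement.
In A, the extraction path crosses only that-complement boundaries, which are transparent.
So A is grammatical.

A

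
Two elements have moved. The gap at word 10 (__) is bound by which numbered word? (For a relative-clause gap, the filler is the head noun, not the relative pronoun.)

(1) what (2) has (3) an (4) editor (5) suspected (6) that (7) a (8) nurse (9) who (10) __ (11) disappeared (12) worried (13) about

8

The marked gap is inside the relative clause, the subject of "disappeared".
Its filler is the head noun "nurse" (via "who"), at word 8.
(The other dependency links word 1 to a gap after word 13.)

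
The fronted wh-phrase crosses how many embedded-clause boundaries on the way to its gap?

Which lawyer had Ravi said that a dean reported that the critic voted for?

"which lawyer" is extracted from the PP object of "voted".
Boundaries crossed, outermost first: [that], [that] — 2 in total.

2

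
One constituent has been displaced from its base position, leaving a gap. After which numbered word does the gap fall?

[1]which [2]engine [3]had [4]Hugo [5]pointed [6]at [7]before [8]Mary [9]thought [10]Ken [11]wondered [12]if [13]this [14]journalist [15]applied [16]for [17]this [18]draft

6

The displaced element is "which engine" (word 2).
It functions as the object of the preposition "at" of "pointed", so the gap sits immediately after word 6 ("at").
Base order: Hugo had pointed at which engine before Mary thought Ken wondered if this journalist applied for this draft.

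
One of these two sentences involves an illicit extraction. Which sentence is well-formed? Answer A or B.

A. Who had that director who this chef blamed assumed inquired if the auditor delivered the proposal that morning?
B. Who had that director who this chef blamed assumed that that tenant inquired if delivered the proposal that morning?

In B, the wh-phrase is extracted from inside a wh-island (introduced by "if"), which blocks movement.
In A, the extraction path crosses only that-complement boundaries, which are transparent.
So A is grammatical.

A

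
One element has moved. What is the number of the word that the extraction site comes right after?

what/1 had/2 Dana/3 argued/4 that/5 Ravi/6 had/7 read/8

The displaced element is "what" (word 1).
It is linked across 1 clause boundary (that).
It functions as the direct object of "read", so the gap sits immediately after word 8 ("read").
Base order: Dana had argued that Ravi had read what.

8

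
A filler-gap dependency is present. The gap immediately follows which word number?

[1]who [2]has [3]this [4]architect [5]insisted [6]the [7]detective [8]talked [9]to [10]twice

The displaced element is "who" (word 1).
It is linked across 1 clause boundary (Ø).
It functions as the object of the preposition "to" of "talked", so the gap sits immediately after word 9 ("to").
Base order: This architect has insisted the detective talked to who twice.

9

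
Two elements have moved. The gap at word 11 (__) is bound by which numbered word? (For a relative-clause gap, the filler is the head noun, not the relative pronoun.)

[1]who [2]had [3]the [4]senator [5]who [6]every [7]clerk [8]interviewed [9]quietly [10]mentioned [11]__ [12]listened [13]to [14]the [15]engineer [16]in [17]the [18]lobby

1

The marked gap is the subject of "listened".
Its filler is the fronted wh-phrase "who", at word 1.
(The other dependency links word 4 to a gap after word 8.)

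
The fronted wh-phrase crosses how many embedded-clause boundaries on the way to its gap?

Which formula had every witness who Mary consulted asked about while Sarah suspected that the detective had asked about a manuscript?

"which formula" originates inside the matrix clause — no clause boundary is crossed.

0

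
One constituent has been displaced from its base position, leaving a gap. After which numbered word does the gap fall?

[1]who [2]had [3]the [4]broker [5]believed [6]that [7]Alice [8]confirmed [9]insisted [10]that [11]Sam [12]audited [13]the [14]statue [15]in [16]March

8

The displaced element is "who" (word 1).
It is linked across 2 clause boundaries (that → Ø).
It functions as the subject of "insisted", so the gap sits immediately after word 8 ("confirmed").
Base order: The broker had believed that Alice confirmed that who insisted that Sam audited the statue in March.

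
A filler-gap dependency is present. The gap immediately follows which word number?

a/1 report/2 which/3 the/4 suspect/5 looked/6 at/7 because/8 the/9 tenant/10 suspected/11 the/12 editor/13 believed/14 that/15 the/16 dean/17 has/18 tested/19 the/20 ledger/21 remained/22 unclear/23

7

The displaced element is "a report" (word 2).
It functions as the object of the preposition "at" of "looked", so the gap sits immediately after word 7 ("at").
Base order: The suspect looked at a report because the tenant suspected the editor believed that the dean has tested the ledger.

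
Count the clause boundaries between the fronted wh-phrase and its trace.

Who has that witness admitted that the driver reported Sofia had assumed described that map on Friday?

"who" is extracted from the subject of "described".
Boundaries crossed, outermost first: [that], [Ø], [Ø] — 3 in total.

3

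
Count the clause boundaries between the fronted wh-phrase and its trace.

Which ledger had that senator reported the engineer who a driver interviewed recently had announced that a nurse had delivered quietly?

2

"which ledger" is extracted from the object of "delivered".
Boundaries crossed, outermost first: [Ø], [that] — 2 in total.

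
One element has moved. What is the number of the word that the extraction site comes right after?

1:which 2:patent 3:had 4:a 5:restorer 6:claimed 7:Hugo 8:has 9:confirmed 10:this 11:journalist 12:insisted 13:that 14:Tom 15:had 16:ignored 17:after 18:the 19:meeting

16

The displaced element is "which patent" (word 2).
It is linked across 3 clause boundaries (Ø → Ø → that).
It functions as the direct object of "ignored", so the gap sits immediately after word 16 ("ignored").
Base order: A restorer had claimed Hugo has confirmed this journalist insisted that Tom had ignored which patent after the meeting.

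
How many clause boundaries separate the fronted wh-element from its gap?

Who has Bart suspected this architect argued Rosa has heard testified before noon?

"who" is extracted from the subject of "testified".
Boundaries crossed, outermost first: [Ø], [Ø], [Ø] — 3 in total.

3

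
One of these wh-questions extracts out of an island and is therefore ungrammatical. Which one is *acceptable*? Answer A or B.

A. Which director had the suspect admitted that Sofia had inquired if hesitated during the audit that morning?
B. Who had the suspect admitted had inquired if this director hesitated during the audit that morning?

In A, the wh-phrase is extracted from inside a wh-island (introduced by "if"), which blocks movement.
In B, the extraction path crosses only that-complement boundaries, which are transparent.
So B is grammatical.

B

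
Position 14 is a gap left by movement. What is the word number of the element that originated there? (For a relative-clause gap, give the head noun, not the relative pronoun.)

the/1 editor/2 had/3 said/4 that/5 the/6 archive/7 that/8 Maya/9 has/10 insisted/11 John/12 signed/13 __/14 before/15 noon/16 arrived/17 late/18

7

The gap at 14 is the object of "signed", inside a relative clause.
The relative pronoun is "that" (word 8); it is bound by the head noun immediately before it.
Its filler is the head noun "archive", at word 7.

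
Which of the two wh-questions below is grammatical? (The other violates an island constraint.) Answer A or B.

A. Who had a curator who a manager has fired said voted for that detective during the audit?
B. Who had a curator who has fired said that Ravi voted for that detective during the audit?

In B, the wh-phrase is extracted from inside a complex-NP island (relative clause) (introduced by "who"), which blocks movement.
In A, the extraction path crosses only that-complement boundaries, which are transparent.
So A is grammatical.

A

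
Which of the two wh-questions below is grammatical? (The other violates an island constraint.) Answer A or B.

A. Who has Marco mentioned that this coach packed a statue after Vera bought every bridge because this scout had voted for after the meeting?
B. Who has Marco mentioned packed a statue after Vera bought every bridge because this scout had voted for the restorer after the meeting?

B

In A, the wh-phrase is extracted from inside an adjunct island (introduced by "after"), which blocks movement.
In B, the extraction path crosses only that-complement boundaries, which are transparent.
So B is grammatical.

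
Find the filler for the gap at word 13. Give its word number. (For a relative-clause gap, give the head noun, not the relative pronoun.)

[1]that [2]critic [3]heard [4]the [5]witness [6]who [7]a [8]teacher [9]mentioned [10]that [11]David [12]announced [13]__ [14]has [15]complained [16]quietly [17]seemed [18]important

5

The gap at 13 is the subject of "complained", inside a relative clause.
The relative pronoun is "who" (word 6); it is bound by the head noun immediately before it.
Its filler is the head noun "witness", at word 5.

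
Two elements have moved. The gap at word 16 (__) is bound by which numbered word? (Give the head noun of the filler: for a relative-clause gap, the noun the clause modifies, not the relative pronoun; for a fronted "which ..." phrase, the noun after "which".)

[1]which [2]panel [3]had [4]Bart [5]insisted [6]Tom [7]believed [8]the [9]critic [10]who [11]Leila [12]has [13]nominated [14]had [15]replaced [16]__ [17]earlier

2

The marked gap is the direct object of "replaced".
Its filler is the fronted wh-phrase "which panel", at word 2.
(The other dependency links word 9 to a gap after word 13.)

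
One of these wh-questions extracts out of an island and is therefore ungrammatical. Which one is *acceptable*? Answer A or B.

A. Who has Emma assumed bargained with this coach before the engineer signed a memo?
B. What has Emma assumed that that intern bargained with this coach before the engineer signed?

In B, the wh-phrase is extracted from inside an adjunct island (introduced by "before"), which blocks movement.
In A, the extraction path crosses only that-complement boundaries, which are transparent.
So A is grammatical.

A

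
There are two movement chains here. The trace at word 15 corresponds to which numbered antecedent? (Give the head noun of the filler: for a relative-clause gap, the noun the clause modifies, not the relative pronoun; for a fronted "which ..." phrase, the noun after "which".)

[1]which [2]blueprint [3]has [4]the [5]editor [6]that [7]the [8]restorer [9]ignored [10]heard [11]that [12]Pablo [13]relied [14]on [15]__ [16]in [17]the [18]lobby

2

The marked gap is the object of the preposition "on" of "relied".
Its filler is the fronted wh-phrase "which blueprint", at word 2.
(The other dependency links word 5 to a gap after word 9.)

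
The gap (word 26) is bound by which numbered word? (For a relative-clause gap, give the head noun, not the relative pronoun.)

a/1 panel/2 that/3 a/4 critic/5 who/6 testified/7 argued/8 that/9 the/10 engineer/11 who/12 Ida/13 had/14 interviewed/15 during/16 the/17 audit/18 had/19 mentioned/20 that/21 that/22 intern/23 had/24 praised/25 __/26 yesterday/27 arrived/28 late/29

2

The gap at 26 is the object of "praised", inside a relative clause.
The relative pronoun is "that" (word 3); it is bound by the head noun immediately before it.
Its filler is the head noun "panel", at word 2.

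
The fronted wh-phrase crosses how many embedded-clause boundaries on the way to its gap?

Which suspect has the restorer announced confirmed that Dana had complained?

1

"which suspect" is extracted from the subject of "confirmed".
Boundaries crossed, outermost first: [Ø] — 1 in total.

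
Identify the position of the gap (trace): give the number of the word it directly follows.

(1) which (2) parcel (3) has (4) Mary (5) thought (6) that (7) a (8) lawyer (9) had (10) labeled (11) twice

The displaced element is "which parcel" (word 2).
It is linked across 1 clause boundary (that).
It functions as the direct object of "labeled", so the gap sits immediately after word 10 ("labeled").
Base order: Mary has thought that a lawyer had labeled which parcel twice.

10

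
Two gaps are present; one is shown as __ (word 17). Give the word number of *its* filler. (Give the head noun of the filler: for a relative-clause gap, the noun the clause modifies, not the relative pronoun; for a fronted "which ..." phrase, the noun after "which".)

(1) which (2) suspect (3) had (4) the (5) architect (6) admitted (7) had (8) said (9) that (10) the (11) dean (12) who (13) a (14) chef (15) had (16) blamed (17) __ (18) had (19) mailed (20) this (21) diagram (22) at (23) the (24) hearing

11

The marked gap is inside the relative clause, the direct object of "blamed".
Its filler is the head noun "dean" (via "who"), at word 11.
(The other dependency links word 2 to a gap after word 6.)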